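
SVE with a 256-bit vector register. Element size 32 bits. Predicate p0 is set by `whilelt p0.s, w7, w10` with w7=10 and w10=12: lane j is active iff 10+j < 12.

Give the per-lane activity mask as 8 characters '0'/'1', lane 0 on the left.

predicate = 11000000

256-bit reg / 32-bit elem → 8 lanes
whilelt: lane j active iff 10+j < 12 → j < 2 → 2 active
bits (lane 0 leftmost): 11000000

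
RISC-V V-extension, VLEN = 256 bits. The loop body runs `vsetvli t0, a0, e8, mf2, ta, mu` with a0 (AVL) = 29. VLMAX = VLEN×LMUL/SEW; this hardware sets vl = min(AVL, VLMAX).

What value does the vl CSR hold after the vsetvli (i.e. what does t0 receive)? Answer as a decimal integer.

lanes per group: 256·1/2/8 = 16
vl ← min(29, 16) = 16

vl = 16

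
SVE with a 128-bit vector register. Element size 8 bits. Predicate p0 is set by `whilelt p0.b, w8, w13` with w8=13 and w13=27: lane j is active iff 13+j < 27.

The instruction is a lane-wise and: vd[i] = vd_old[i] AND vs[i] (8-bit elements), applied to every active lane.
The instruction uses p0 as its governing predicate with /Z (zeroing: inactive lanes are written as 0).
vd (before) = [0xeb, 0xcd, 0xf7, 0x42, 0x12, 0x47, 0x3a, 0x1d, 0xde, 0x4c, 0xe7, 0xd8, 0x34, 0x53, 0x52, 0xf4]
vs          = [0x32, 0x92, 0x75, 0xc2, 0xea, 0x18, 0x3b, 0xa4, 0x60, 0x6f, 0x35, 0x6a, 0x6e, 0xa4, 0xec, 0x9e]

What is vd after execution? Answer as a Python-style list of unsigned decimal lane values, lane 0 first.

lane count: 128 div 8 = 16
whilelt: lane j active iff 13+j < 27 → j < 14 → 14 active
  i=0: and(0xeb,0x32) → 34
  i=1: and(0xcd,0x92) → 128
  i=2: and(0xf7,0x75) → 117
  i=3: and(0x42,0xc2) → 66
  i=4: and(0x12,0xea) → 2
  i=5: and(0x47,0x18) → 0
  i=6: and(0x3a,0x3b) → 58
  i=7: and(0x1d,0xa4) → 4
  i=8: and(0xde,0x60) → 64
  i=9: and(0x4c,0x6f) → 76
  i=10: and(0xe7,0x35) → 37
  i=11: and(0xd8,0x6a) → 72
  i=12: and(0x34,0x6e) → 36
  i=13: and(0x53,0xa4) → 0
  i=14: tail/zero → 0
  i=15: tail/zero → 0

vd = [34, 128, 117, 66, 2, 0, 58, 4, 64, 76, 37, 72, 36, 0, 0, 0]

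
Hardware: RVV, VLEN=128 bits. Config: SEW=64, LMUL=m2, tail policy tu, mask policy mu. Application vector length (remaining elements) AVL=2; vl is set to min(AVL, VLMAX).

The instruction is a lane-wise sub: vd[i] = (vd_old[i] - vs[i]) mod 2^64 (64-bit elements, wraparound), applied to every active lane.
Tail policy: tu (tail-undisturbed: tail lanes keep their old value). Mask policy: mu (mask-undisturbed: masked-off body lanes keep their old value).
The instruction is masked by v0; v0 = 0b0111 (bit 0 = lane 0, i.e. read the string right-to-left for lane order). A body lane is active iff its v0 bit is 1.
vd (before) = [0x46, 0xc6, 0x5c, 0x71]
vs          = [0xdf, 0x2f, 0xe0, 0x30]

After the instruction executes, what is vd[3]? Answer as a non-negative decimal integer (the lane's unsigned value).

vd[3] = 113

VLMAX = VLEN×LMUL/SEW = 128×2/64 = 4
vl = min(AVL, VLMAX) = min(2, 4) = 2
[0] sub(0x46,0xdf) = 0xffffffffffffff67
[1] sub(0xc6,0x2f) = 0x97
[2] tail/keep = 0x5c
[3] tail/keep = 0x71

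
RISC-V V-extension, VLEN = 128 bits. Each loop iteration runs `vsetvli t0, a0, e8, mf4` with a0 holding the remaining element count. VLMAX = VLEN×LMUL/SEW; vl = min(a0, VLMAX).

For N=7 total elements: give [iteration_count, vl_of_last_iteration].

VLMAX = VLEN×LMUL/SEW = 128×1/4/8 = 4
N=7: ⌈7/4⌉ = 2 iters; last vl = 7 − 1×4 = 3

[iterations, last_vl] = [2, 3]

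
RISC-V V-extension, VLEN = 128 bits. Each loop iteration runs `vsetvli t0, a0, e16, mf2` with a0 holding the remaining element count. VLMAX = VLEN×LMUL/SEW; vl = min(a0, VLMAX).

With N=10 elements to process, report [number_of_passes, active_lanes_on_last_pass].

[iterations, last_vl] = [3, 2]

VLMAX = VLEN×LMUL/SEW = 128×1/2/16 = 4
N=10: ⌈10/4⌉ = 3 iters; last vl = 10 − 2×4 = 2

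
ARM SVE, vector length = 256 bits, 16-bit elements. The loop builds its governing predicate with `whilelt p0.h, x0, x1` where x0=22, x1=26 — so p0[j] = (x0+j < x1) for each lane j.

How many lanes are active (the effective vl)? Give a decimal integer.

vl = 4

register lanes = 256/16 = 16
active while 22+j < 26, i.e. j ∈ [0,4) capped at 16 ⇒ 4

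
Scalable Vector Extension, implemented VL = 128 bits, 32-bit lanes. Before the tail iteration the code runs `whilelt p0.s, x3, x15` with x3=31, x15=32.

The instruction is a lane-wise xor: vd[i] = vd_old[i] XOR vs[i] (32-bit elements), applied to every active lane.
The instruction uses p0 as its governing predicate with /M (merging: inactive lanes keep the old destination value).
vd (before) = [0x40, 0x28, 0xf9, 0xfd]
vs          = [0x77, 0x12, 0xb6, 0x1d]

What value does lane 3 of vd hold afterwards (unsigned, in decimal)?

vd[3] = 253

lane count: 128 div 32 = 4
active while 31+j < 32, i.e. j ∈ [0,1) capped at 4 ⇒ 1
[0] xor(0x40,0x77) = 0x37
[1] tail/keep = 0x28
[2] tail/keep = 0xf9
[3] tail/keep = 0xfd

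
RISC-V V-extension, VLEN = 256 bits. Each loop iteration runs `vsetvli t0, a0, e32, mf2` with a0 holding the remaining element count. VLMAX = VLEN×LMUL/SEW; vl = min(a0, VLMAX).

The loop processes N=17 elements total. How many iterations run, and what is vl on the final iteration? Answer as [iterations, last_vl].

[iterations, last_vl] = [5, 1]

VLMAX = VLEN×LMUL/SEW = 256×1/2/32 = 4
N=17: ⌈17/4⌉ = 5 iters; last vl = 17 − 4×4 = 1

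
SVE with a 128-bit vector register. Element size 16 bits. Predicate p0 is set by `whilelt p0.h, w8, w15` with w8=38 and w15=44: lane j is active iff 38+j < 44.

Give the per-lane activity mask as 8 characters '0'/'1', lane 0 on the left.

predicate = 11111100

register lanes = 128/16 = 8
p0[j] = (38+j < 44); true for j=0..5 → 6 lanes set
bits (lane 0 leftmost): 11111100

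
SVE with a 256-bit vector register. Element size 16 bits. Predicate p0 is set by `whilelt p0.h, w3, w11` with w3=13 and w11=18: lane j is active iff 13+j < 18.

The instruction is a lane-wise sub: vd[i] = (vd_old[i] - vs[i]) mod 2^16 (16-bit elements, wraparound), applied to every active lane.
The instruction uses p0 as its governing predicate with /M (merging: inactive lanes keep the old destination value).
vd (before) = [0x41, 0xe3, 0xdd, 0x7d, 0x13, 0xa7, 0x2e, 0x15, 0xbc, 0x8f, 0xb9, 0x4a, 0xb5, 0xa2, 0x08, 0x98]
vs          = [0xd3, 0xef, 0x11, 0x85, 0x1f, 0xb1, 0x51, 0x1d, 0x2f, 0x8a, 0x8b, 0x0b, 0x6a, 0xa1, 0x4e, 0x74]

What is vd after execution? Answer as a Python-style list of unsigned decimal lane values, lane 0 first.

lane count: 256 div 16 = 16
p0[j] = (13+j < 18); true for j=0..4 → 5 lanes set
  i=0: sub(0x41,0xd3) → 65390
  i=1: sub(0xe3,0xef) → 65524
  i=2: sub(0xdd,0x11) → 204
  i=3: sub(0x7d,0x85) → 65528
  i=4: sub(0x13,0x1f) → 65524
  i=5: tail/keep → 167
  i=6: tail/keep → 46
  i=7: tail/keep → 21
  i=8: tail/keep → 188
  i=9: tail/keep → 143
  i=10: tail/keep → 185
  i=11: tail/keep → 74
  i=12: tail/keep → 181
  i=13: tail/keep → 162
  i=14: tail/keep → 8
  i=15: tail/keep → 152

vd = [65390, 65524, 204, 65528, 65524, 167, 46, 21, 188, 143, 185, 74, 181, 162, 8, 152]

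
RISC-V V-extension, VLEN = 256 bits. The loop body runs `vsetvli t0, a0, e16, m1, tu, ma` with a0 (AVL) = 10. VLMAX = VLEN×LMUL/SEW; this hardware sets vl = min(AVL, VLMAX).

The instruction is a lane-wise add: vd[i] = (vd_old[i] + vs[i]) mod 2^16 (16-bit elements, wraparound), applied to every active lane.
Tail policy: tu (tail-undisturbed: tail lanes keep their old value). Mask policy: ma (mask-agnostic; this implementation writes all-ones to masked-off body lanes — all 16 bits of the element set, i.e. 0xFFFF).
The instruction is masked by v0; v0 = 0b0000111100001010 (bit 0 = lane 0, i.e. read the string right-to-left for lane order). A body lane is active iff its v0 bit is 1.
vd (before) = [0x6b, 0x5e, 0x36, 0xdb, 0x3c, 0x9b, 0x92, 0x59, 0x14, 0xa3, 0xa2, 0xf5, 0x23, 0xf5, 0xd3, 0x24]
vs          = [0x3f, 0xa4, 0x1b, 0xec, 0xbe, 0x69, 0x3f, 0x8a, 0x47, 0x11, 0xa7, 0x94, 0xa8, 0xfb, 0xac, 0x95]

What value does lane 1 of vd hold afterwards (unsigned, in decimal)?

vd[1] = 258

VLMAX = VLEN×LMUL/SEW = 256×1/16 = 16
AVL=10 ≤ VLMAX=16, so vl = 10
vd[0] mask-off/ones -> 0xffff
vd[1] add(0x5e,0xa4) -> 0x102
vd[2] mask-off/ones -> 0xffff
vd[3] add(0xdb,0xec) -> 0x1c7
vd[4] mask-off/ones -> 0xffff
vd[5] mask-off/ones -> 0xffff
vd[6] mask-off/ones -> 0xffff
vd[7] mask-off/ones -> 0xffff
vd[8] add(0x14,0x47) -> 0x5b
vd[9] add(0xa3,0x11) -> 0xb4
vd[10] tail/keep -> 0xa2
vd[11] tail/keep -> 0xf5
vd[12] tail/keep -> 0x23
vd[13] tail/keep -> 0xf5
vd[14] tail/keep -> 0xd3
vd[15] tail/keep -> 0x24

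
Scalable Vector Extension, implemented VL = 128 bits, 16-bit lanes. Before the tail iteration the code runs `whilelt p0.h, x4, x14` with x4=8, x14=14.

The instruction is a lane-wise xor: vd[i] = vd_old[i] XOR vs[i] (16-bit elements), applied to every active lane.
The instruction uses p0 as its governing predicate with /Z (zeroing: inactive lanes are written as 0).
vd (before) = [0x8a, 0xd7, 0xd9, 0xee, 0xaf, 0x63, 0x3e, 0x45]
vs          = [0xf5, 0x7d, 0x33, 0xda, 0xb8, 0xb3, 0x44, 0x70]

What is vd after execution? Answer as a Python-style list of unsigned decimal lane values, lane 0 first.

register lanes = 128/16 = 8
active while 8+j < 14, i.e. j ∈ [0,6) capped at 8 ⇒ 6
lane  0: xor(0x8a,0xf5) ⇒ 0x7f
lane  1: xor(0xd7,0x7d) ⇒ 0xaa
lane  2: xor(0xd9,0x33) ⇒ 0xea
lane  3: xor(0xee,0xda) ⇒ 0x34
lane  4: xor(0xaf,0xb8) ⇒ 0x17
lane  5: xor(0x63,0xb3) ⇒ 0xd0
lane  6: tail/zero ⇒ 0x00
lane  7: tail/zero ⇒ 0x00

vd = [127, 170, 234, 52, 23, 208, 0, 0]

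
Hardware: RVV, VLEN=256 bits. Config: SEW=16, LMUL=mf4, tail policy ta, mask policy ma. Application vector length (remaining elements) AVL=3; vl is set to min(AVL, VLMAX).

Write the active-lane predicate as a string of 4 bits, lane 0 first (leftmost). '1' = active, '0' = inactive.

lanes per group: 256·1/4/16 = 4
AVL=3 ≤ VLMAX=4, so vl = 3
bits (lane 0 leftmost): 1110

predicate = 1110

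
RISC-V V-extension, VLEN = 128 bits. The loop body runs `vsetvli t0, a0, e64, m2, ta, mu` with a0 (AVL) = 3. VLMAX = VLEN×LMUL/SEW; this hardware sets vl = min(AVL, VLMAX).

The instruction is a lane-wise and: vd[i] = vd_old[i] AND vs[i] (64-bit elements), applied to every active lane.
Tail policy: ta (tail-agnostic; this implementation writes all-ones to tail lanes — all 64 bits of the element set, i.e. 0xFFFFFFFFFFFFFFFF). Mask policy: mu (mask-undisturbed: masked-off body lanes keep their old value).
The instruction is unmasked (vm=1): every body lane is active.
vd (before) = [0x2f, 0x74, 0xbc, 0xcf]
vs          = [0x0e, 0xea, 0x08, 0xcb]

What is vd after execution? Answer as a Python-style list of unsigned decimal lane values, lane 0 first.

VLMAX = VLEN×LMUL/SEW = 128×2/64 = 4
AVL=3 ≤ VLMAX=4, so vl = 3
lane  0: and(0x2f,0x0e) ⇒ 0x0e
lane  1: and(0x74,0xea) ⇒ 0x60
lane  2: and(0xbc,0x08) ⇒ 0x08
lane  3: tail/ones ⇒ 0xffffffffffffffff

vd = [14, 96, 8, 18446744073709551615]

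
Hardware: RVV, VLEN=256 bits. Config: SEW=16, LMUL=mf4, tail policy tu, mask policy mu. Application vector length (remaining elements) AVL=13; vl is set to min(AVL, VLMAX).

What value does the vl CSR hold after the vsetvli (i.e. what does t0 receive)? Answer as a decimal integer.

vl = 4

VLMAX = VLEN×LMUL/SEW = 256×1/4/16 = 4
vl ← min(13, 4) = 4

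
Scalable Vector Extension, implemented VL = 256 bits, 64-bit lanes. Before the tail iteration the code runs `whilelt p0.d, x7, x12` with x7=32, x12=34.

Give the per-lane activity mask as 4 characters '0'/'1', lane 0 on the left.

predicate = 1100

lane count: 256 div 64 = 4
whilelt: lane j active iff 32+j < 34 → j < 2 → 2 active
bits (lane 0 leftmost): 1100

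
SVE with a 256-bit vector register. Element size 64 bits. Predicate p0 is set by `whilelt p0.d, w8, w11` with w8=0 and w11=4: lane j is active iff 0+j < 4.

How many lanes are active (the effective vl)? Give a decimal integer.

vl = 4

register lanes = 256/64 = 4
active while 0+j < 4, i.e. j ∈ [0,4) capped at 4 ⇒ 4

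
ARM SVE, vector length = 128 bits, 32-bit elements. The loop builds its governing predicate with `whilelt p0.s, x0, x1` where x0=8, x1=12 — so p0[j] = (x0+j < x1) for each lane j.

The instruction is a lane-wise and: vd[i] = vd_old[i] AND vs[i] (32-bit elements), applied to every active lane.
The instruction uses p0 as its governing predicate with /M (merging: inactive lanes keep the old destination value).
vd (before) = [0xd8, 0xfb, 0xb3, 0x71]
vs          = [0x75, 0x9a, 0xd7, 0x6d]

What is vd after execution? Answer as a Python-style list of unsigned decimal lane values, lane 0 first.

vd = [80, 154, 147, 97]

128-bit reg / 32-bit elem → 4 lanes
active while 8+j < 12, i.e. j ∈ [0,4) capped at 4 ⇒ 4
[0] and(0xd8,0x75) = 0x50
[1] and(0xfb,0x9a) = 0x9a
[2] and(0xb3,0xd7) = 0x93
[3] and(0x71,0x6d) = 0x61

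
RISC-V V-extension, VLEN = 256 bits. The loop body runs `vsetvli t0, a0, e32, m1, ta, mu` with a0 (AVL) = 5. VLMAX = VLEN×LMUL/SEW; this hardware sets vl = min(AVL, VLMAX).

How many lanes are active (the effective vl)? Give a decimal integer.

VLMAX = VLEN×LMUL/SEW = 256×1/32 = 8
AVL=5 ≤ VLMAX=8, so vl = 5

vl = 5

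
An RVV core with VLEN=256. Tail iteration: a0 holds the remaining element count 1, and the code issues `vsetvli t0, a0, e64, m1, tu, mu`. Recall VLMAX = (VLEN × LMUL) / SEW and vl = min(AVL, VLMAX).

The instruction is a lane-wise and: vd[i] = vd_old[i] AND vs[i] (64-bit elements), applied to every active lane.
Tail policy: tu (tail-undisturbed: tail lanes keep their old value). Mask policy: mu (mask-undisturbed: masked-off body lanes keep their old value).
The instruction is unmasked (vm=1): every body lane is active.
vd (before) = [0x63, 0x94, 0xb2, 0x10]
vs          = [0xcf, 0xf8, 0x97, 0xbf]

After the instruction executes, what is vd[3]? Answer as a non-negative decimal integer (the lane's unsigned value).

lanes per group: 256·1/64 = 4
AVL=1 ≤ VLMAX=4, so vl = 1
[0] and(0x63,0xcf) = 0x43
[1] tail/keep = 0x94
[2] tail/keep = 0xb2
[3] tail/keep = 0x10

vd[3] = 16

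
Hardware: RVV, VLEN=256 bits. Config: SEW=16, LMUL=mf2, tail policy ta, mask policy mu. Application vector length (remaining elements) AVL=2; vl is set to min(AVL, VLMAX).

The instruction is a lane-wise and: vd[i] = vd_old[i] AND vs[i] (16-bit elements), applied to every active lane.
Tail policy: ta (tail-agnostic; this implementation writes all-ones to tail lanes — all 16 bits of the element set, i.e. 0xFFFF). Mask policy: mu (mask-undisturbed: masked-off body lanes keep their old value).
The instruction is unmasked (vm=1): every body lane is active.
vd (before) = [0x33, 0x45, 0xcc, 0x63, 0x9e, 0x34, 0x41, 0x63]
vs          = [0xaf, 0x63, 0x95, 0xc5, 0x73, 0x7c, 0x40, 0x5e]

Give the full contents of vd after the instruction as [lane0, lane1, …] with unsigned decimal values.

lanes per group: 256·1/2/16 = 8
vl ← min(2, 8) = 2
lane  0: and(0x33,0xaf) ⇒ 0x23
lane  1: and(0x45,0x63) ⇒ 0x41
lane  2: tail/ones ⇒ 0xffff
lane  3: tail/ones ⇒ 0xffff
lane  4: tail/ones ⇒ 0xffff
lane  5: tail/ones ⇒ 0xffff
lane  6: tail/ones ⇒ 0xffff
lane  7: tail/ones ⇒ 0xffff

vd = [35, 65, 65535, 65535, 65535, 65535, 65535, 65535]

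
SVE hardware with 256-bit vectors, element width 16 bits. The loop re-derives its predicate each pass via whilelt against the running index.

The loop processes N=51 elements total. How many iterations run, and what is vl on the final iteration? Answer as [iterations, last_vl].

256-bit reg / 16-bit elem → 16 lanes
N=51: ⌈51/16⌉ = 4 iters; last vl = 51 − 3×16 = 3

[iterations, last_vl] = [4, 3]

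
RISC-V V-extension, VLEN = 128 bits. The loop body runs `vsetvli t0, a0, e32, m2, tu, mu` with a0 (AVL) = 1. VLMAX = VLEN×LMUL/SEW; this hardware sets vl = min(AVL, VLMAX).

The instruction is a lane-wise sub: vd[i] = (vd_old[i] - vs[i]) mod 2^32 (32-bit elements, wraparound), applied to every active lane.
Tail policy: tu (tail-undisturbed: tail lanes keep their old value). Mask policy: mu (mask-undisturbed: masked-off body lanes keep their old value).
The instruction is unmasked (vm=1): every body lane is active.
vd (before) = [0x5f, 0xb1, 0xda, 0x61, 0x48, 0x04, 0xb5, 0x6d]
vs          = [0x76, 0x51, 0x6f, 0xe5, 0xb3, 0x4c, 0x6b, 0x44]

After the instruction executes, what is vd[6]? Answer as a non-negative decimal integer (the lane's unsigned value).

vd[6] = 181

lanes per group: 128·2/32 = 8
vl = min(AVL, VLMAX) = min(1, 8) = 1
lane  0: sub(0x5f,0x76) ⇒ 0xffffffe9
lane  1: tail/keep ⇒ 0xb1
lane  2: tail/keep ⇒ 0xda
lane  3: tail/keep ⇒ 0x61
lane  4: tail/keep ⇒ 0x48
lane  5: tail/keep ⇒ 0x04
lane  6: tail/keep ⇒ 0xb5
lane  7: tail/keep ⇒ 0x6d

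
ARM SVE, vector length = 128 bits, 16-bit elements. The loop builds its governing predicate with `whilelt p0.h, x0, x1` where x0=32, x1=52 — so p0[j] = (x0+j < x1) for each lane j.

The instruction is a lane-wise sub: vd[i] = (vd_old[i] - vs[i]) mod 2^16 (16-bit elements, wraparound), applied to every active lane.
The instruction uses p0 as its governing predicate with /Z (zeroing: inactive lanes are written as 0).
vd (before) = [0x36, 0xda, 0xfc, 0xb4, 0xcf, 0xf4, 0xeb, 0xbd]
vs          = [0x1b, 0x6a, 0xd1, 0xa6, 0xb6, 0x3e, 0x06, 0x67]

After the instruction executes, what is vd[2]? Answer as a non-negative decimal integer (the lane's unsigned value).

vd[2] = 43

128-bit reg / 16-bit elem → 8 lanes
active while 32+j < 52, i.e. j ∈ [0,20) capped at 8 ⇒ 8
lane  0: sub(0x36,0x1b) ⇒ 0x1b
lane  1: sub(0xda,0x6a) ⇒ 0x70
lane  2: sub(0xfc,0xd1) ⇒ 0x2b
lane  3: sub(0xb4,0xa6) ⇒ 0x0e
lane  4: sub(0xcf,0xb6) ⇒ 0x19
lane  5: sub(0xf4,0x3e) ⇒ 0xb6
lane  6: sub(0xeb,0x06) ⇒ 0xe5
lane  7: sub(0xbd,0x67) ⇒ 0x56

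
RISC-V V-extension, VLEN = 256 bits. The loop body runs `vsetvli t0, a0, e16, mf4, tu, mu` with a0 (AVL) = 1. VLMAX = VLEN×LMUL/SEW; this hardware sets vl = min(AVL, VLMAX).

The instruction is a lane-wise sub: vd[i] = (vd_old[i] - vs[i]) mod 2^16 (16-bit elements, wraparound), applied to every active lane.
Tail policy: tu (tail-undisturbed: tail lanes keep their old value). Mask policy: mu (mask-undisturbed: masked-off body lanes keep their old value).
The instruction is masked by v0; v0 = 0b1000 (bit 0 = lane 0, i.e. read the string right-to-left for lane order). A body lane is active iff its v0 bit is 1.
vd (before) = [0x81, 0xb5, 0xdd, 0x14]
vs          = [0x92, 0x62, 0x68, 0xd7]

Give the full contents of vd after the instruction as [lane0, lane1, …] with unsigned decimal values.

lanes per group: 256·1/4/16 = 4
vl = min(AVL, VLMAX) = min(1, 4) = 1
[0] mask-off/keep = 0x81
[1] tail/keep = 0xb5
[2] tail/keep = 0xdd
[3] tail/keep = 0x14

vd = [129, 181, 221, 20]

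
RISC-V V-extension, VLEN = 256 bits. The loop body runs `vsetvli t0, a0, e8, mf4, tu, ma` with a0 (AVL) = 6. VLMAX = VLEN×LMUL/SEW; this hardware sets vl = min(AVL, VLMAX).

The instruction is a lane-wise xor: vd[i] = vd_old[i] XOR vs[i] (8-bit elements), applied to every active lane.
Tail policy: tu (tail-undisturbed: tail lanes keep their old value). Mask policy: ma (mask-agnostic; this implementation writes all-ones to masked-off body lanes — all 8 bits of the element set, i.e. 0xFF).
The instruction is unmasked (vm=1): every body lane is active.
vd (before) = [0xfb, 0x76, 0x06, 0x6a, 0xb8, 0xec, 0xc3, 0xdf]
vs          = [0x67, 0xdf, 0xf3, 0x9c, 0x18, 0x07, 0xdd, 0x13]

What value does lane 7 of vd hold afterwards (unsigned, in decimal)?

vd[7] = 223

VLMAX = VLEN×LMUL/SEW = 256×1/4/8 = 8
AVL=6 ≤ VLMAX=8, so vl = 6
[0] xor(0xfb,0x67) = 0x9c
[1] xor(0x76,0xdf) = 0xa9
[2] xor(0x06,0xf3) = 0xf5
[3] xor(0x6a,0x9c) = 0xf6
[4] xor(0xb8,0x18) = 0xa0
[5] xor(0xec,0x07) = 0xeb
[6] tail/keep = 0xc3
[7] tail/keep = 0xdf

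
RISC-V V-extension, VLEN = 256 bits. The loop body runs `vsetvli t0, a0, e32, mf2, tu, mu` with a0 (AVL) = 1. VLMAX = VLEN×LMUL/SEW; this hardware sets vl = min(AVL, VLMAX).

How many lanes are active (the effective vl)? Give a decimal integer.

VLMAX = (256 × 1/2) / 32 = 4 lanes
vl = min(AVL, VLMAX) = min(1, 4) = 1

vl = 1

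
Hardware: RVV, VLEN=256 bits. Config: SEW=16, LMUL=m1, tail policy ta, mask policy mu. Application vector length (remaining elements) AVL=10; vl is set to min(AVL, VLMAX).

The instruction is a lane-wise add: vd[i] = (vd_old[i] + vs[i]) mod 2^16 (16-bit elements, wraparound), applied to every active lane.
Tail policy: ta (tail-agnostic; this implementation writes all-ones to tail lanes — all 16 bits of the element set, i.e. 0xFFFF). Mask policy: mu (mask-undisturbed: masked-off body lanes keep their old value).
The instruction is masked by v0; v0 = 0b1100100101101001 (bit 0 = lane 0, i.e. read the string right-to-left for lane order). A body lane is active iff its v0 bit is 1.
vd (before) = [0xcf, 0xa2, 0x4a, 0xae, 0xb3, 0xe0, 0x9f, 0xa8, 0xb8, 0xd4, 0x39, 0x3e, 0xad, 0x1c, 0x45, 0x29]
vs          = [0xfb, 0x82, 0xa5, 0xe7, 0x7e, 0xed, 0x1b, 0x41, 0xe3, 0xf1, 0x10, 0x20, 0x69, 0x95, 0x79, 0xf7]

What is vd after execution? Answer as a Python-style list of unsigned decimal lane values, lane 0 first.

lanes per group: 256·1/16 = 16
AVL=10 ≤ VLMAX=16, so vl = 10
lane  0: add(0xcf,0xfb) ⇒ 0x1ca
lane  1: mask-off/keep ⇒ 0xa2
lane  2: mask-off/keep ⇒ 0x4a
lane  3: add(0xae,0xe7) ⇒ 0x195
lane  4: mask-off/keep ⇒ 0xb3
lane  5: add(0xe0,0xed) ⇒ 0x1cd
lane  6: add(0x9f,0x1b) ⇒ 0xba
lane  7: mask-off/keep ⇒ 0xa8
lane  8: add(0xb8,0xe3) ⇒ 0x19b
lane  9: mask-off/keep ⇒ 0xd4
lane 10: tail/ones ⇒ 0xffff
lane 11: tail/ones ⇒ 0xffff
lane 12: tail/ones ⇒ 0xffff
lane 13: tail/ones ⇒ 0xffff
lane 14: tail/ones ⇒ 0xffff
lane 15: tail/ones ⇒ 0xffff

vd = [458, 162, 74, 405, 179, 461, 186, 168, 411, 212, 65535, 65535, 65535, 65535, 65535, 65535]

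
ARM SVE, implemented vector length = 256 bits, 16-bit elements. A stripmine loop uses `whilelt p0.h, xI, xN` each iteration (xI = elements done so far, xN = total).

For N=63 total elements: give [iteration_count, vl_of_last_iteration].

[iterations, last_vl] = [4, 15]

lane count: 256 div 16 = 16
63 elements at 16/iter → 4 passes, remainder 15 on the last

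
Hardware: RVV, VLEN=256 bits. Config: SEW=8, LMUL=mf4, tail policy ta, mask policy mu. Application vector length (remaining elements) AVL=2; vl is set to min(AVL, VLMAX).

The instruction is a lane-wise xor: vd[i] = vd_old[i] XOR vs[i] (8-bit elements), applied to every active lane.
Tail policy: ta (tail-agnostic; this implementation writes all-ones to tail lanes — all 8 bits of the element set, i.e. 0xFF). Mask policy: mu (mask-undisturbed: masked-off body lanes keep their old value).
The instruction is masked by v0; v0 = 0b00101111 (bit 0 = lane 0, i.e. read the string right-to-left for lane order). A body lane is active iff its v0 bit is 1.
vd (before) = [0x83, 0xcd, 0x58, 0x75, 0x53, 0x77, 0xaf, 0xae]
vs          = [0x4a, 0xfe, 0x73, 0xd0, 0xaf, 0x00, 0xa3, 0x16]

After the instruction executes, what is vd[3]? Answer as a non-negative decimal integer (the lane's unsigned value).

vd[3] = 255

VLMAX = (256 × 1/4) / 8 = 8 lanes
vl ← min(2, 8) = 2
vd[0] xor(0x83,0x4a) -> 0xc9
vd[1] xor(0xcd,0xfe) -> 0x33
vd[2] tail/ones -> 0xff
vd[3] tail/ones -> 0xff
vd[4] tail/ones -> 0xff
vd[5] tail/ones -> 0xff
vd[6] tail/ones -> 0xff
vd[7] tail/ones -> 0xff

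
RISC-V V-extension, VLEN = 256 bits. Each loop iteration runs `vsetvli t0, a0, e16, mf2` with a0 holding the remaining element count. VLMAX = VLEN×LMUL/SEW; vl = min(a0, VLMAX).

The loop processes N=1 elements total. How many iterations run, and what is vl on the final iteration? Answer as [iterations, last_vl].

VLMAX = (256 × 1/2) / 16 = 8 lanes
N=1: ⌈1/8⌉ = 1 iters; last vl = 1 − 0×8 = 1

[iterations, last_vl] = [1, 1]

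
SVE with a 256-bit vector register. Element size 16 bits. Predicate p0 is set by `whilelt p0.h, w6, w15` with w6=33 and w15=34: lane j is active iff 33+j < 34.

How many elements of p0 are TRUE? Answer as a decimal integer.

lane count: 256 div 16 = 16
p0[j] = (33+j < 34); true for j=0..0 → 1 lanes set

vl = 1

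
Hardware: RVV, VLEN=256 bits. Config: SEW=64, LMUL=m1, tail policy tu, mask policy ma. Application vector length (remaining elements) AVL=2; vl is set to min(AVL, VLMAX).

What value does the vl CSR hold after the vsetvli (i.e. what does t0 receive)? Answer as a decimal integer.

VLMAX = VLEN×LMUL/SEW = 256×1/64 = 4
vl = min(AVL, VLMAX) = min(2, 4) = 2

vl = 2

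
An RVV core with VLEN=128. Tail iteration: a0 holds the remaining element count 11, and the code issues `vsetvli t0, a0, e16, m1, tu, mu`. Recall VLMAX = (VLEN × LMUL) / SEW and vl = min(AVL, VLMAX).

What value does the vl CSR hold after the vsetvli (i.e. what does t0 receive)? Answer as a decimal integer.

vl = 8

VLMAX = VLEN×LMUL/SEW = 128×1/16 = 8
AVL=11 > VLMAX=8, so vl = 8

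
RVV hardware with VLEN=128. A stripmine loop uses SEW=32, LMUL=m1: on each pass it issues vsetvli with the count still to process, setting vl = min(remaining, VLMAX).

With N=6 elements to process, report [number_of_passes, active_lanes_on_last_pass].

[iterations, last_vl] = [2, 2]

lanes per group: 128·1/32 = 4
6 elements at 4/iter → 2 passes, remainder 2 on the last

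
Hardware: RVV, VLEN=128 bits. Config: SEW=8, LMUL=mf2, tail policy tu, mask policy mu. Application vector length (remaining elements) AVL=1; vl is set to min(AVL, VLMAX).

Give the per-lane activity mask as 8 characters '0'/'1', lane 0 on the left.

lanes per group: 128·1/2/8 = 8
AVL=1 ≤ VLMAX=8, so vl = 1
bits (lane 0 leftmost): 10000000

predicate = 10000000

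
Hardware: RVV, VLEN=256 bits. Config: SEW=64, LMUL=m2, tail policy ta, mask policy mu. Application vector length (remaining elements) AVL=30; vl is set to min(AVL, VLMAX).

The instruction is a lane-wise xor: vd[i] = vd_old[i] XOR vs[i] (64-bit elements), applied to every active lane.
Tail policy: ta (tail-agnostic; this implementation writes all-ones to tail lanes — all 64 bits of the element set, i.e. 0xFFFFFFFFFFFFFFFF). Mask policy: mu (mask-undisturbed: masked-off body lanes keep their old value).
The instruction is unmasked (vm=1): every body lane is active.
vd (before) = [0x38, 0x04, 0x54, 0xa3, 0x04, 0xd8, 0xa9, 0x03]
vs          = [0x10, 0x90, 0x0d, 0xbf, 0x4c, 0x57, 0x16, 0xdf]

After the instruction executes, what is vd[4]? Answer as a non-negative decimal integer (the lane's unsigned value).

vd[4] = 72

VLMAX = (256 × 2) / 64 = 8 lanes
AVL=30 > VLMAX=8, so vl = 8
lane  0: xor(0x38,0x10) ⇒ 0x28
lane  1: xor(0x04,0x90) ⇒ 0x94
lane  2: xor(0x54,0x0d) ⇒ 0x59
lane  3: xor(0xa3,0xbf) ⇒ 0x1c
lane  4: xor(0x04,0x4c) ⇒ 0x48
lane  5: xor(0xd8,0x57) ⇒ 0x8f
lane  6: xor(0xa9,0x16) ⇒ 0xbf
lane  7: xor(0x03,0xdf) ⇒ 0xdc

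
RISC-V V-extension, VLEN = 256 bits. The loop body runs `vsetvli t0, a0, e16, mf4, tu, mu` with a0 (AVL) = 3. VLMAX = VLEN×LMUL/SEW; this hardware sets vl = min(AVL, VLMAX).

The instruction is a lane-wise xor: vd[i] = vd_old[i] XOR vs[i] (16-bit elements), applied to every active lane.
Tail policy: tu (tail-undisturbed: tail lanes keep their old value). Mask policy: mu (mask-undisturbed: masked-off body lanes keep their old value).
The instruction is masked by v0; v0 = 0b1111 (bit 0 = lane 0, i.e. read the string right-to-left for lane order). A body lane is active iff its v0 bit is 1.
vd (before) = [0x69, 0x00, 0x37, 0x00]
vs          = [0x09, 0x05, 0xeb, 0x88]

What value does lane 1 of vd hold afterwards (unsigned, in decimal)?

lanes per group: 256·1/4/16 = 4
vl = min(AVL, VLMAX) = min(3, 4) = 3
lane  0: xor(0x69,0x09) ⇒ 0x60
lane  1: xor(0x00,0x05) ⇒ 0x05
lane  2: xor(0x37,0xeb) ⇒ 0xdc
lane  3: tail/keep ⇒ 0x00

vd[1] = 5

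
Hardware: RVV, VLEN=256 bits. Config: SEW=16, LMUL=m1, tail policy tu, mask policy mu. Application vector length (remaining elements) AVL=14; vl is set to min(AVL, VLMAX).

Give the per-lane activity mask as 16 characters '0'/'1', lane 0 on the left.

predicate = 1111111111111100

VLMAX = VLEN×LMUL/SEW = 256×1/16 = 16
AVL=14 ≤ VLMAX=16, so vl = 14
bits (lane 0 leftmost): 1111111111111100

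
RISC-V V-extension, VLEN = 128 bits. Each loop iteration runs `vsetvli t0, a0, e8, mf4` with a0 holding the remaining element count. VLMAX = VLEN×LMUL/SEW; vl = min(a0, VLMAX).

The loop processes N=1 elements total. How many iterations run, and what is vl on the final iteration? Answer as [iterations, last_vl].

VLMAX = VLEN×LMUL/SEW = 128×1/4/8 = 4
iterations = ceil(1/4) = 1; final-pass vl = 1

[iterations, last_vl] = [1, 1]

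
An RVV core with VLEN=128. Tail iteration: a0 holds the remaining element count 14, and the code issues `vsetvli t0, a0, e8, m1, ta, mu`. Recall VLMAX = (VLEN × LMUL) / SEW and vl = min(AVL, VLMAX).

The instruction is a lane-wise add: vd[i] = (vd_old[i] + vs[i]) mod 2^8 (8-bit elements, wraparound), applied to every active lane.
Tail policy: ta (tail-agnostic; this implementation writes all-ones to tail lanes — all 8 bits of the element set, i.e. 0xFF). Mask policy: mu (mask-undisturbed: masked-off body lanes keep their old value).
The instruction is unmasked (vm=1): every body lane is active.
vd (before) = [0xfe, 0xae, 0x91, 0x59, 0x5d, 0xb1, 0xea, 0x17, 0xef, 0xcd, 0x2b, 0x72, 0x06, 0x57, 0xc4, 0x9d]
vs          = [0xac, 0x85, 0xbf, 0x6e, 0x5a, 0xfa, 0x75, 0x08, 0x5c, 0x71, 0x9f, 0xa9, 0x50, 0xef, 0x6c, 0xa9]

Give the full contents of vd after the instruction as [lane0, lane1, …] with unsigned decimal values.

lanes per group: 128·1/8 = 16
vl = min(AVL, VLMAX) = min(14, 16) = 14
  i=0: add(0xfe,0xac) → 170
  i=1: add(0xae,0x85) → 51
  i=2: add(0x91,0xbf) → 80
  i=3: add(0x59,0x6e) → 199
  i=4: add(0x5d,0x5a) → 183
  i=5: add(0xb1,0xfa) → 171
  i=6: add(0xea,0x75) → 95
  i=7: add(0x17,0x08) → 31
  i=8: add(0xef,0x5c) → 75
  i=9: add(0xcd,0x71) → 62
  i=10: add(0x2b,0x9f) → 202
  i=11: add(0x72,0xa9) → 27
  i=12: add(0x06,0x50) → 86
  i=13: add(0x57,0xef) → 70
  i=14: tail/ones → 255
  i=15: tail/ones → 255

vd = [170, 51, 80, 199, 183, 171, 95, 31, 75, 62, 202, 27, 86, 70, 255, 255]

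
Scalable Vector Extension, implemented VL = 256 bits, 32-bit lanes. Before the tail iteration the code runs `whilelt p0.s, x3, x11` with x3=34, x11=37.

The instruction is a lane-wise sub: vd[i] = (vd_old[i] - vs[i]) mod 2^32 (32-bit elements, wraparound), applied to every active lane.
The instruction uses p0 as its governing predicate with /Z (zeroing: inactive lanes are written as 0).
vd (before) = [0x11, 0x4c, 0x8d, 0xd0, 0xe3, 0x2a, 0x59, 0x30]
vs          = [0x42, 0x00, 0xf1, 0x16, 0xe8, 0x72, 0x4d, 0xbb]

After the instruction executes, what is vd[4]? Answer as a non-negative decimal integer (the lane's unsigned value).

register lanes = 256/32 = 8
active while 34+j < 37, i.e. j ∈ [0,3) capped at 8 ⇒ 3
[0] sub(0x11,0x42) = 0xffffffcf
[1] sub(0x4c,0x00) = 0x4c
[2] sub(0x8d,0xf1) = 0xffffff9c
[3] tail/zero = 0x00
[4] tail/zero = 0x00
[5] tail/zero = 0x00
[6] tail/zero = 0x00
[7] tail/zero = 0x00

vd[4] = 0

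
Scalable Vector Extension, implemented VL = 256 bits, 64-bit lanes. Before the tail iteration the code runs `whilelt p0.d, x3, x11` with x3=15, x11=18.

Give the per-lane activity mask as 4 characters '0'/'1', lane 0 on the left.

256-bit reg / 64-bit elem → 4 lanes
active while 15+j < 18, i.e. j ∈ [0,3) capped at 4 ⇒ 3
bits (lane 0 leftmost): 1110

predicate = 1110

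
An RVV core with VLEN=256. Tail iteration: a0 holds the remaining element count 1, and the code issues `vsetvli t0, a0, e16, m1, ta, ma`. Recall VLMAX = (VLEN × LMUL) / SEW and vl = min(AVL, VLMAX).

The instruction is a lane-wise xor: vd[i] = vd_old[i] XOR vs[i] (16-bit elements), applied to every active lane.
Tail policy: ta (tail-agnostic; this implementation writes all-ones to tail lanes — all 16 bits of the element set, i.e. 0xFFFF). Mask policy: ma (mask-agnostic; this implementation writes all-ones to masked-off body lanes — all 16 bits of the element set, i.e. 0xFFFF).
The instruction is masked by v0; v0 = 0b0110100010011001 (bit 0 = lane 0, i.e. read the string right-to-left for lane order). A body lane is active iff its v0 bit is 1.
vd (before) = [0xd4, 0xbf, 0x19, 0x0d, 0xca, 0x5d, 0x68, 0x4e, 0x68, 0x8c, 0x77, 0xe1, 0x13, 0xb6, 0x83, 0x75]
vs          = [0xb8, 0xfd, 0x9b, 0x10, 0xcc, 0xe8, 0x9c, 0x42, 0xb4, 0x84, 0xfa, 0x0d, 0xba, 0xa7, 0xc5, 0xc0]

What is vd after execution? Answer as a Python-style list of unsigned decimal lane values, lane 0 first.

vd = [108, 65535, 65535, 65535, 65535, 65535, 65535, 65535, 65535, 65535, 65535, 65535, 65535, 65535, 65535, 65535]

lanes per group: 256·1/16 = 16
vl ← min(1, 16) = 1
  i=0: xor(0xd4,0xb8) → 108
  i=1: tail/ones → 65535
  i=2: tail/ones → 65535
  i=3: tail/ones → 65535
  i=4: tail/ones → 65535
  i=5: tail/ones → 65535
  i=6: tail/ones → 65535
  i=7: tail/ones → 65535
  i=8: tail/ones → 65535
  i=9: tail/ones → 65535
  i=10: tail/ones → 65535
  i=11: tail/ones → 65535
  i=12: tail/ones → 65535
  i=13: tail/ones → 65535
  i=14: tail/ones → 65535
  i=15: tail/ones → 65535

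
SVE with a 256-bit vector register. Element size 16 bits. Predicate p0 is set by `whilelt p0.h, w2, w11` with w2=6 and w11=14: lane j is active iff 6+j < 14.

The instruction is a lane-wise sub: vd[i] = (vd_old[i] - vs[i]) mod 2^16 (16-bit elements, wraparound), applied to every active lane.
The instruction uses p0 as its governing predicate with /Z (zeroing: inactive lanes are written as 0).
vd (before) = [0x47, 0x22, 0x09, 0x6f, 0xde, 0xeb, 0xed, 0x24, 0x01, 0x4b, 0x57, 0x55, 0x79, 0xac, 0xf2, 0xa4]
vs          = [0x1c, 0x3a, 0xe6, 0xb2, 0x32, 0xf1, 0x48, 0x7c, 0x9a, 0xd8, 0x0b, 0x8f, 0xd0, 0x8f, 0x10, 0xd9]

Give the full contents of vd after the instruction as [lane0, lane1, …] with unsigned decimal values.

lane count: 256 div 16 = 16
p0[j] = (6+j < 14); true for j=0..7 → 8 lanes set
  i=0: sub(0x47,0x1c) → 43
  i=1: sub(0x22,0x3a) → 65512
  i=2: sub(0x09,0xe6) → 65315
  i=3: sub(0x6f,0xb2) → 65469
  i=4: sub(0xde,0x32) → 172
  i=5: sub(0xeb,0xf1) → 65530
  i=6: sub(0xed,0x48) → 165
  i=7: sub(0x24,0x7c) → 65448
  i=8: tail/zero → 0
  i=9: tail/zero → 0
  i=10: tail/zero → 0
  i=11: tail/zero → 0
  i=12: tail/zero → 0
  i=13: tail/zero → 0
  i=14: tail/zero → 0
  i=15: tail/zero → 0

vd = [43, 65512, 65315, 65469, 172, 65530, 165, 65448, 0, 0, 0, 0, 0, 0, 0, 0]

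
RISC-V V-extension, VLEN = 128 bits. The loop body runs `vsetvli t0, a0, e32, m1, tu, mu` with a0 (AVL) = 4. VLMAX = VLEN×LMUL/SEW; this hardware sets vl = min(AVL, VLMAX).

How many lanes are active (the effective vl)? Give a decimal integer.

VLMAX = VLEN×LMUL/SEW = 128×1/32 = 4
AVL=4 ≤ VLMAX=4, so vl = 4

vl = 4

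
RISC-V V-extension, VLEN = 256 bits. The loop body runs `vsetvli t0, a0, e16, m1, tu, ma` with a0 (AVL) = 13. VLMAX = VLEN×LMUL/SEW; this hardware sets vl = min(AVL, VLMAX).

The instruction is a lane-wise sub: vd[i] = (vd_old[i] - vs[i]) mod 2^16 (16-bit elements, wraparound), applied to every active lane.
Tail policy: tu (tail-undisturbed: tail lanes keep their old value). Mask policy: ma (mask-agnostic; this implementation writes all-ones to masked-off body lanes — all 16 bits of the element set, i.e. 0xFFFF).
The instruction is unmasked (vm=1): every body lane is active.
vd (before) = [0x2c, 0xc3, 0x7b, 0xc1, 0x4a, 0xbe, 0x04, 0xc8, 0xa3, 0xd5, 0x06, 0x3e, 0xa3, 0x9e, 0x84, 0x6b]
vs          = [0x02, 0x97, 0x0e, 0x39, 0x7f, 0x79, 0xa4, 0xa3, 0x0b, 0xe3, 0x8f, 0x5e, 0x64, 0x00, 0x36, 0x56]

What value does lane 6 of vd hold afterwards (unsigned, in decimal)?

vd[6] = 65376

lanes per group: 256·1/16 = 16
vl = min(AVL, VLMAX) = min(13, 16) = 13
lane  0: sub(0x2c,0x02) ⇒ 0x2a
lane  1: sub(0xc3,0x97) ⇒ 0x2c
lane  2: sub(0x7b,0x0e) ⇒ 0x6d
lane  3: sub(0xc1,0x39) ⇒ 0x88
lane  4: sub(0x4a,0x7f) ⇒ 0xffcb
lane  5: sub(0xbe,0x79) ⇒ 0x45
lane  6: sub(0x04,0xa4) ⇒ 0xff60
lane  7: sub(0xc8,0xa3) ⇒ 0x25
lane  8: sub(0xa3,0x0b) ⇒ 0x98
lane  9: sub(0xd5,0xe3) ⇒ 0xfff2
lane 10: sub(0x06,0x8f) ⇒ 0xff77
lane 11: sub(0x3e,0x5e) ⇒ 0xffe0
lane 12: sub(0xa3,0x64) ⇒ 0x3f
lane 13: tail/keep ⇒ 0x9e
lane 14: tail/keep ⇒ 0x84
lane 15: tail/keep ⇒ 0x6b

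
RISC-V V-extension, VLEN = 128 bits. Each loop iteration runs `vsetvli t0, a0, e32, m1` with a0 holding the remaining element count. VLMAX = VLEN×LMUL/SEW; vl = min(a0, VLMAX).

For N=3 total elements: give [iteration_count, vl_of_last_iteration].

VLMAX = (128 × 1) / 32 = 4 lanes
3 elements at 4/iter → 1 passes, remainder 3 on the last

[iterations, last_vl] = [1, 3]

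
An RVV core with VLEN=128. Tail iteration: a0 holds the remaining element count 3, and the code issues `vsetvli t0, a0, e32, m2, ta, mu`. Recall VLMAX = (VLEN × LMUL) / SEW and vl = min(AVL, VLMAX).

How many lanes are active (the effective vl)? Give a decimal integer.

VLMAX = (128 × 2) / 32 = 8 lanes
vl ← min(3, 8) = 3

vl = 3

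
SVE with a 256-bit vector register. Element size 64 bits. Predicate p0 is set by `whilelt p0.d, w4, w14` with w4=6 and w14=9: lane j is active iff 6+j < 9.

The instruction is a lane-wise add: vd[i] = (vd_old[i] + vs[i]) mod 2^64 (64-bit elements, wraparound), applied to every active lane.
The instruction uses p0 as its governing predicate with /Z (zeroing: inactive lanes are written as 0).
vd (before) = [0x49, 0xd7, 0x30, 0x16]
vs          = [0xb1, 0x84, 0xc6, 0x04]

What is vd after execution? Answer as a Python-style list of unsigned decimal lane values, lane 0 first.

vd = [250, 347, 246, 0]

register lanes = 256/64 = 4
whilelt: lane j active iff 6+j < 9 → j < 3 → 3 active
[0] add(0x49,0xb1) = 0xfa
[1] add(0xd7,0x84) = 0x15b
[2] add(0x30,0xc6) = 0xf6
[3] tail/zero = 0x00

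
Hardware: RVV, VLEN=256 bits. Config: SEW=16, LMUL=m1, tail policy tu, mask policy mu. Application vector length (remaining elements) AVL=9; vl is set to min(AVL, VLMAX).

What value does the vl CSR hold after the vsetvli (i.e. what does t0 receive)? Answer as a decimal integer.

VLMAX = (256 × 1) / 16 = 16 lanes
vl ← min(9, 16) = 9

vl = 9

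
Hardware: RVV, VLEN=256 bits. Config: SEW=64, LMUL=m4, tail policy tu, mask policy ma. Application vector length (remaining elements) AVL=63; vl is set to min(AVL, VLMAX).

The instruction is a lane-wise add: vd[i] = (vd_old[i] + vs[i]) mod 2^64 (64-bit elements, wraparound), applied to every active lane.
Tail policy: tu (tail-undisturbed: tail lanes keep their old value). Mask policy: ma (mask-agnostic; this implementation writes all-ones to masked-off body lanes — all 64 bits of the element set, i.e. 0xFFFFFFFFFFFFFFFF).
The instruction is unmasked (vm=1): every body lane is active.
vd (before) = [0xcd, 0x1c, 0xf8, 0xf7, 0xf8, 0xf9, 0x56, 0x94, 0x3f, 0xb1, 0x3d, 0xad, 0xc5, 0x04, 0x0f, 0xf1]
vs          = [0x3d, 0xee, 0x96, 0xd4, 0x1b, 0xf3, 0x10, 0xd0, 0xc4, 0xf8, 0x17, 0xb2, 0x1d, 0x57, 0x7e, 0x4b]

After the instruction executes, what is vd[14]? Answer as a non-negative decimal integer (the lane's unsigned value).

vd[14] = 141

VLMAX = (256 × 4) / 64 = 16 lanes
AVL=63 > VLMAX=16, so vl = 16
[0] add(0xcd,0x3d) = 0x10a
[1] add(0x1c,0xee) = 0x10a
[2] add(0xf8,0x96) = 0x18e
[3] add(0xf7,0xd4) = 0x1cb
[4] add(0xf8,0x1b) = 0x113
[5] add(0xf9,0xf3) = 0x1ec
[6] add(0x56,0x10) = 0x66
[7] add(0x94,0xd0) = 0x164
[8] add(0x3f,0xc4) = 0x103
[9] add(0xb1,0xf8) = 0x1a9
[10] add(0x3d,0x17) = 0x54
[11] add(0xad,0xb2) = 0x15f
[12] add(0xc5,0x1d) = 0xe2
[13] add(0x04,0x57) = 0x5b
[14] add(0x0f,0x7e) = 0x8d
[15] add(0xf1,0x4b) = 0x13c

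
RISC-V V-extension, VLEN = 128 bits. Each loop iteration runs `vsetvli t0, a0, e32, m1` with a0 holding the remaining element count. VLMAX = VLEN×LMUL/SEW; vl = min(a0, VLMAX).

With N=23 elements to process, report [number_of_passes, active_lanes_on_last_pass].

VLMAX = VLEN×LMUL/SEW = 128×1/32 = 4
N=23: ⌈23/4⌉ = 6 iters; last vl = 23 − 5×4 = 3

[iterations, last_vl] = [6, 3]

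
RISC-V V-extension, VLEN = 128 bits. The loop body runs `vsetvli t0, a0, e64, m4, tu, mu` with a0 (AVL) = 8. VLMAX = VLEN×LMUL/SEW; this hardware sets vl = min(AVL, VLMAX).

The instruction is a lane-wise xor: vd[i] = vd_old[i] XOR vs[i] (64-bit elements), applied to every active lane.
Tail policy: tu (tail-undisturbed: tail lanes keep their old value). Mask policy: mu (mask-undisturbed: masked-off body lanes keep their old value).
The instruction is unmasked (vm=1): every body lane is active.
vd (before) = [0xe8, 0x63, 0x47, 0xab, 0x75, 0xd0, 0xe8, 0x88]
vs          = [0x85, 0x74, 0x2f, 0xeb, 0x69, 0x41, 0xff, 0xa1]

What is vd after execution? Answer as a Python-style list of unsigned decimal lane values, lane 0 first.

VLMAX = (128 × 4) / 64 = 8 lanes
vl ← min(8, 8) = 8
[0] xor(0xe8,0x85) = 0x6d
[1] xor(0x63,0x74) = 0x17
[2] xor(0x47,0x2f) = 0x68
[3] xor(0xab,0xeb) = 0x40
[4] xor(0x75,0x69) = 0x1c
[5] xor(0xd0,0x41) = 0x91
[6] xor(0xe8,0xff) = 0x17
[7] xor(0x88,0xa1) = 0x29

vd = [109, 23, 104, 64, 28, 145, 23, 41]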